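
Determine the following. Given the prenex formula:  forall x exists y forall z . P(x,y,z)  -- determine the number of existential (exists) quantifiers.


Quantifier prefix: forall x exists y forall z
Mark each quantifier type:
  U E U
Universal count = 2, Existential count = 1
Asked for existential (exists) quantifiers: 1

1


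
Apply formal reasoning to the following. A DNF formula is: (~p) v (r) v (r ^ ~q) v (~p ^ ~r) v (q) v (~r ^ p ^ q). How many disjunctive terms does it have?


A DNF formula is a disjunction of terms (conjunctions).
Terms are separated by v.
Counting the disjuncts: 6 terms.

6


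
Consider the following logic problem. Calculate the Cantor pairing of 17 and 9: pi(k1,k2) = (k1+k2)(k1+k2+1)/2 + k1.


k1 + k2 = 26
(k1+k2)(k1+k2+1)/2 = 26 * 27 / 2 = 351
pi = 351 + 17 = 368

368


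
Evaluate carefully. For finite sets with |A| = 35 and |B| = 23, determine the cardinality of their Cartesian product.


The Cartesian product A x B contains all ordered pairs (a, b).
|A x B| = |A| * |B| = 35 * 23 = 805

805


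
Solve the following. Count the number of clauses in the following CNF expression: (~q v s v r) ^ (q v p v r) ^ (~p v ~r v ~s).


A CNF formula is a conjunction of clauses.
Clauses are separated by ^.
Counting the conjuncts: 3 clauses.

3


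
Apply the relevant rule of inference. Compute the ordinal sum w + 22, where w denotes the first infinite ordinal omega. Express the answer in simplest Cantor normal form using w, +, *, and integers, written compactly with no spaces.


Compute w + 22.
Ordinal + is associative but NOT commutative; for finite n>0, n + w = w but w + n stays w+n.
w + 22 is already in normal form (a successor ordinal beyond w).
Result = w+22

w+22


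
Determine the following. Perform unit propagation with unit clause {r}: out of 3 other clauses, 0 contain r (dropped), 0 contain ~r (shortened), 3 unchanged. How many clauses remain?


Satisfied (removed): 0
Shortened (remain): 0
Unchanged (remain): 3
Remaining = 0 + 3 = 3

3


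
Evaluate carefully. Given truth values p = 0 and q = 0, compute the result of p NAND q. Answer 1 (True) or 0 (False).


p = 0, q = 0
Operation: p NAND q
Evaluate: 0 NAND 0 = 1

1


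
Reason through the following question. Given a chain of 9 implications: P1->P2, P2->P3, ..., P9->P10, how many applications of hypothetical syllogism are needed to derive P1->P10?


With 9 implications in a chain connecting 10 propositions:
P1->P2, P2->P3, ..., P9->P10
Steps needed = (number of implications) - 1 = 9 - 1 = 8

8


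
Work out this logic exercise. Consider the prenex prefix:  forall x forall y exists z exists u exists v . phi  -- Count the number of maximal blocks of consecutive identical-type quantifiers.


Quantifier-type sequence: A A E E E  (A=forall, E=exists)
Group into maximal same-type runs:
  Ax2 | Ex3
Number of blocks = 2

2


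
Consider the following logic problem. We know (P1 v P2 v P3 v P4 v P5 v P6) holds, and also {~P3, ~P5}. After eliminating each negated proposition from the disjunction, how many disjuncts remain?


Original disjuncts (6): P1, P2, P3, P4, P5, P6
Negated (eliminate): ~P3, ~P5
Remaining disjuncts: P1, P2, P4, P6
Count = 6 - 2 = 4

4


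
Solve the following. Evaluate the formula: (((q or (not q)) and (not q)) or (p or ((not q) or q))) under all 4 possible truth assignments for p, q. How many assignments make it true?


Check all 4 assignments:
p=0, q=0: 1
p=0, q=1: 1
p=1, q=0: 1
p=1, q=1: 1
Count of True = 4

4


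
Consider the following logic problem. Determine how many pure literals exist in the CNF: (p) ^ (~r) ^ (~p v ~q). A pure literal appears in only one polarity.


Check each variable for pure literal status:
p: mixed (not pure)
q: pure negative
r: pure negative
Pure literal count = 2

2


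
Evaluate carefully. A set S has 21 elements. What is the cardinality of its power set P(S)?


The power set of a set with n elements has 2^n elements.
|P(S)| = 2^21 = 2097152

2097152


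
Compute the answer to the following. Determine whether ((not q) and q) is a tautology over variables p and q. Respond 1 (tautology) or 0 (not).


Check all 4 assignments:
p=0, q=0: 0
p=0, q=1: 0
p=1, q=0: 0
p=1, q=1: 0
Satisfying count = 0/4.
Tautology iff count = 4: no.

0


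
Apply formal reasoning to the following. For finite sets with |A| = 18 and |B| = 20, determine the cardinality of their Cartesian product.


The Cartesian product A x B contains all ordered pairs (a, b).
|A x B| = |A| * |B| = 18 * 20 = 360

360


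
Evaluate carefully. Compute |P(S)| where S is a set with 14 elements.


The power set of a set with n elements has 2^n elements.
|P(S)| = 2^14 = 16384

16384


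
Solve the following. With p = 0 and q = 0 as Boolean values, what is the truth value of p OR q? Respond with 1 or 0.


p = 0, q = 0
Operation: p OR q
Evaluate: 0 OR 0 = 0

0


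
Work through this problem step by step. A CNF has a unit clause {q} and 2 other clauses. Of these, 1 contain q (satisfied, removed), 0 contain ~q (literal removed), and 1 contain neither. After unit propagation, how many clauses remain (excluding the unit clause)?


Satisfied (removed): 1
Shortened (remain): 0
Unchanged (remain): 1
Remaining = 0 + 1 = 1

1


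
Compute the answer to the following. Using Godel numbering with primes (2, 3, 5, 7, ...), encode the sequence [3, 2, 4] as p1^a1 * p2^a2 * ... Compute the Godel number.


Encode each element as an exponent of the corresponding prime:
  2^3 = 8
  3^2 = 9
  5^4 = 625
Product = 8 * 9 * 625 = 45000

45000


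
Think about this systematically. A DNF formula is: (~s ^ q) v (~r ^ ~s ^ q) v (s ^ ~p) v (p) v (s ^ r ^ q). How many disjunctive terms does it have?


A DNF formula is a disjunction of terms (conjunctions).
Terms are separated by v.
Counting the disjuncts: 5 terms.

5


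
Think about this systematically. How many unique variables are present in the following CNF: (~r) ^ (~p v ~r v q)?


Identify each variable that appears in the formula.
Variables found: p, q, r
Count = 3

3


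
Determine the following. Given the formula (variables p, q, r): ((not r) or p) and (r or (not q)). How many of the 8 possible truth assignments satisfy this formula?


Evaluate all 8 assignments for p, q, r:
p=0, q=0, r=0: 1
p=0, q=0, r=1: 0
p=0, q=1, r=0: 0
p=0, q=1, r=1: 0
p=1, q=0, r=0: 1
p=1, q=0, r=1: 1
p=1, q=1, r=0: 0
p=1, q=1, r=1: 1
Satisfying count = 4

4


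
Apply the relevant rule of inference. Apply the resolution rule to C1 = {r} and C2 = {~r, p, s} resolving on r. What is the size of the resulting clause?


Remove r from C1 and ~r from C2.
C1 remainder: {}
C2 remainder: {p, s}
Union (resolvent): {p, s}
Resolvent has 2 literal(s).

2


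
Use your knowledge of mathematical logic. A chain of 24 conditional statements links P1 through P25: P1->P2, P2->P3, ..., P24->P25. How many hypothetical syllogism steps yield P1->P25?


With 24 implications in a chain connecting 25 propositions:
P1->P2, P2->P3, ..., P24->P25
Steps needed = (number of implications) - 1 = 24 - 1 = 23

23


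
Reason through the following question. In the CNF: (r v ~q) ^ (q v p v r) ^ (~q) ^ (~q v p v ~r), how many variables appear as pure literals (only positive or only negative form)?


Check each variable for pure literal status:
p: pure positive
q: mixed (not pure)
r: mixed (not pure)
Pure literal count = 1

1


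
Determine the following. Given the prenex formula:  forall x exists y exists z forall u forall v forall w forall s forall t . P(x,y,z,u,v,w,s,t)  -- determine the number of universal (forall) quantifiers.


Quantifier prefix: forall x exists y exists z forall u forall v forall w forall s forall t
Mark each quantifier type:
  U E E U U U U U
Universal count = 6, Existential count = 2
Asked for universal (forall) quantifiers: 6

6


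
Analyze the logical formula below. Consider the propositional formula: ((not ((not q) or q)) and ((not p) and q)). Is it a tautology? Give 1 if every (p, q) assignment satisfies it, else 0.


Check all 4 assignments:
p=0, q=0: 0
p=0, q=1: 0
p=1, q=0: 0
p=1, q=1: 0
Satisfying count = 0/4.
Tautology iff count = 4: no.

0


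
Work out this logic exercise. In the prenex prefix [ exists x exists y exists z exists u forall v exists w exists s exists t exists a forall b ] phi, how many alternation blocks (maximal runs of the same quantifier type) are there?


Quantifier-type sequence: E E E E A E E E E A  (A=forall, E=exists)
Group into maximal same-type runs:
  Ex4 | Ax1 | Ex4 | Ax1
Number of blocks = 4

4


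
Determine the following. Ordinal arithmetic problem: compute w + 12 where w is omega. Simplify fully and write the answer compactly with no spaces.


Compute w + 12.
Ordinal + is associative but NOT commutative; for finite n>0, n + w = w but w + n stays w+n.
w + 12 is already in normal form (a successor ordinal beyond w).
Result = w+12

w+12


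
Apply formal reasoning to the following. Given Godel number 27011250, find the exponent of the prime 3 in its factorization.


Factorize 27011250 by dividing by 3 repeatedly.
Division steps: 3 divides 27011250 exactly 2 time(s).
Exponent of 3 = 2

2


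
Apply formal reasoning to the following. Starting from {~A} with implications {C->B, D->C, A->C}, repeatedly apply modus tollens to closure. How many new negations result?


Initial negated facts: {~A}
Apply modus tollens to closure:
  (no implication fires)
Final negated: {~A}
New negations: {(none)}
Count = 0

0


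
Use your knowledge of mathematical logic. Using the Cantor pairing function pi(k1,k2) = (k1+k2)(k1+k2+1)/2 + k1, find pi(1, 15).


k1 + k2 = 16
(k1+k2)(k1+k2+1)/2 = 16 * 17 / 2 = 136
pi = 136 + 1 = 137

137


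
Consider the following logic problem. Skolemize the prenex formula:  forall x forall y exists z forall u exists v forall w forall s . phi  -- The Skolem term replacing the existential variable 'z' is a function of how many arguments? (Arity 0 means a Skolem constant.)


Quantifier prefix: forall x forall y exists z forall u exists v forall w forall s
'z' is existentially quantified at position 3.
Universal variables preceding it: x, y
Skolem function arity = 2

2


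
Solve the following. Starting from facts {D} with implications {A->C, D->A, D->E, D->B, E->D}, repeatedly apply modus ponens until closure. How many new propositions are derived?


Initial facts: {D}
Apply modus ponens to closure:
  D and D->A  =>  A
  D and D->E  =>  E
  D and D->B  =>  B
  A and A->C  =>  C
Final known: {A, B, C, D, E}
New propositions: {A, B, C, E}
Count = 4

4


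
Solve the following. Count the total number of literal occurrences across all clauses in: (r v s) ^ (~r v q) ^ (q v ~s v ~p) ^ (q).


Counting literals in each clause:
Clause 1: 2 literal(s)
Clause 2: 2 literal(s)
Clause 3: 3 literal(s)
Clause 4: 1 literal(s)
Total = 8

8


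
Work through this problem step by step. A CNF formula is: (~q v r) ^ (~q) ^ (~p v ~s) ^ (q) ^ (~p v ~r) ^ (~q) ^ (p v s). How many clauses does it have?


A CNF formula is a conjunction of clauses.
Clauses are separated by ^.
Counting the conjuncts: 7 clauses.

7


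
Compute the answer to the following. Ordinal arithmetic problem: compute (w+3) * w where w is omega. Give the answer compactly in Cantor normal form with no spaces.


Compute (w+3) * w.
Ordinal * is associative and left-distributive over +, but NOT commutative; for finite n>1, n*w = w but w*n stays w*n.
(w+3) * w = sup{(w+3)*k : k<w} = sup{w*k+3} = w^2 (the +3 tail is absorbed in the limit).
Result = w^2

w^2


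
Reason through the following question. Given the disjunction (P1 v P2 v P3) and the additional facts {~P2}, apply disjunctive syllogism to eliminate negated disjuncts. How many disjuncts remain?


Original disjuncts (3): P1, P2, P3
Negated (eliminate): ~P2
Remaining disjuncts: P1, P3
Count = 3 - 1 = 2

2


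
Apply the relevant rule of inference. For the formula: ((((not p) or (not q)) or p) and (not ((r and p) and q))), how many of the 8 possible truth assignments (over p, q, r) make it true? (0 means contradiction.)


Check all 8 assignments:
p=0, q=0, r=0: 1
p=0, q=0, r=1: 1
p=0, q=1, r=0: 1
p=0, q=1, r=1: 1
p=1, q=0, r=0: 1
p=1, q=0, r=1: 1
p=1, q=1, r=0: 1
p=1, q=1, r=1: 0
Count of True = 7

7


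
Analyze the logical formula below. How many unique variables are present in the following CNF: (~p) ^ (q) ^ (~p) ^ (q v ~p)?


Identify each variable that appears in the formula.
Variables found: p, q
Count = 2

2


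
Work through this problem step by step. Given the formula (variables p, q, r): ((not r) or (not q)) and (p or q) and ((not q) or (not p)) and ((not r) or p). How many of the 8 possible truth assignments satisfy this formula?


Evaluate all 8 assignments for p, q, r:
p=0, q=0, r=0: 0
p=0, q=0, r=1: 0
p=0, q=1, r=0: 1
p=0, q=1, r=1: 0
p=1, q=0, r=0: 1
p=1, q=0, r=1: 1
p=1, q=1, r=0: 0
p=1, q=1, r=1: 0
Satisfying count = 3

3


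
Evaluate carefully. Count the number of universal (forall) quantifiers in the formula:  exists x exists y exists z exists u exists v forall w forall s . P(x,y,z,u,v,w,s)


Quantifier prefix: exists x exists y exists z exists u exists v forall w forall s
Mark each quantifier type:
  E E E E E U U
Universal count = 2, Existential count = 5
Asked for universal (forall) quantifiers: 2

2


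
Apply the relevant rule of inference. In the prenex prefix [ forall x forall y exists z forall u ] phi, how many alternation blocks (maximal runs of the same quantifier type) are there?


Quantifier-type sequence: A A E A  (A=forall, E=exists)
Group into maximal same-type runs:
  Ax2 | Ex1 | Ax1
Number of blocks = 3

3


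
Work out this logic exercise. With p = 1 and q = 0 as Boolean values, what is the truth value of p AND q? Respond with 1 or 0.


p = 1, q = 0
Operation: p AND q
Evaluate: 1 AND 0 = 0

0


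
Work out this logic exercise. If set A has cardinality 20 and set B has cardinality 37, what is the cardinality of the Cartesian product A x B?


The Cartesian product A x B contains all ordered pairs (a, b).
|A x B| = |A| * |B| = 20 * 37 = 740

740


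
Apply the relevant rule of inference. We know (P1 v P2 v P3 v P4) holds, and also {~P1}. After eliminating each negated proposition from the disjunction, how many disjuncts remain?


Original disjuncts (4): P1, P2, P3, P4
Negated (eliminate): ~P1
Remaining disjuncts: P2, P3, P4
Count = 4 - 1 = 3

3


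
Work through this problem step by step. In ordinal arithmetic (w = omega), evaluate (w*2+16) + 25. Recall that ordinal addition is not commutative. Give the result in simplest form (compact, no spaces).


Compute (w*2+16) + 25.
Ordinal + is associative but NOT commutative; for finite n>0, n + w = w but w + n stays w+n.
By associativity: (w*2+16) + 25 = w*2 + (16+25) = w*2+41.
Result = w*2+41

w*2+41


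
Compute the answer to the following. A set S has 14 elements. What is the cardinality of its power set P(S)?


The power set of a set with n elements has 2^n elements.
|P(S)| = 2^14 = 16384

16384


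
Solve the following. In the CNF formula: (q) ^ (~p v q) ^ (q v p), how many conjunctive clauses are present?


A CNF formula is a conjunction of clauses.
Clauses are separated by ^.
Counting the conjuncts: 3 clauses.

3


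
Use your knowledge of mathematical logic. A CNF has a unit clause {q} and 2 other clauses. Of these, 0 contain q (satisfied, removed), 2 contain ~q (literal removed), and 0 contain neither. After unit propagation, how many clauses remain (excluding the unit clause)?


Satisfied (removed): 0
Shortened (remain): 2
Unchanged (remain): 0
Remaining = 2 + 0 = 2

2


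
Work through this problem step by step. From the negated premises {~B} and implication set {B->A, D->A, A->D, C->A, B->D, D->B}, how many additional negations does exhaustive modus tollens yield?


Initial negated facts: {~B}
Apply modus tollens to closure:
  ~B and D->B  =>  ~D
  ~D and A->D  =>  ~A
  ~A and C->A  =>  ~C
Final negated: {~A, ~B, ~C, ~D}
New negations: {~A, ~C, ~D}
Count = 3

3


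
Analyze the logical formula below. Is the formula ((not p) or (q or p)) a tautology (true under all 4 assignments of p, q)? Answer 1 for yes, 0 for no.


Check all 4 assignments:
p=0, q=0: 1
p=0, q=1: 1
p=1, q=0: 1
p=1, q=1: 1
Satisfying count = 4/4.
Tautology iff count = 4: yes.

1


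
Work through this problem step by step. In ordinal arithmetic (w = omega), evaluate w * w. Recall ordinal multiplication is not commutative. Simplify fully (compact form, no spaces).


Compute w * w.
Ordinal * is associative and left-distributive over +, but NOT commutative; for finite n>1, n*w = w but w*n stays w*n.
w * w = w^2 by definition.
Result = w^2

w^2


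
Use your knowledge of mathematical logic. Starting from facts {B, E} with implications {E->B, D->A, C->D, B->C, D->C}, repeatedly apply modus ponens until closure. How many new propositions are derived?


Initial facts: {B, E}
Apply modus ponens to closure:
  B and B->C  =>  C
  C and C->D  =>  D
  D and D->A  =>  A
Final known: {A, B, C, D, E}
New propositions: {A, C, D}
Count = 3

3


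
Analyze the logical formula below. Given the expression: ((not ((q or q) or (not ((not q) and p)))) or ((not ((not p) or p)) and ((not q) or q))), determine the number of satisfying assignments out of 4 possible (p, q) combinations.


Check all 4 assignments:
p=0, q=0: 0
p=0, q=1: 0
p=1, q=0: 1
p=1, q=1: 0
Count of True = 1

1


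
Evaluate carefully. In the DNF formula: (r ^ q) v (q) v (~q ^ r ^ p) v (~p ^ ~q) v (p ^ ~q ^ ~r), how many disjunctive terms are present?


A DNF formula is a disjunction of terms (conjunctions).
Terms are separated by v.
Counting the disjuncts: 5 terms.

5


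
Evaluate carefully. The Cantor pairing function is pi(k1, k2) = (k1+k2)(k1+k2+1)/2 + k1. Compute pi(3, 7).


k1 + k2 = 10
(k1+k2)(k1+k2+1)/2 = 10 * 11 / 2 = 55
pi = 55 + 3 = 58

58


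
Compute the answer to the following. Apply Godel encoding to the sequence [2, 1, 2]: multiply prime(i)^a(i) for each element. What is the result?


Encode each element as an exponent of the corresponding prime:
  2^2 = 4
  3^1 = 3
  5^2 = 25
Product = 4 * 3 * 25 = 300

300


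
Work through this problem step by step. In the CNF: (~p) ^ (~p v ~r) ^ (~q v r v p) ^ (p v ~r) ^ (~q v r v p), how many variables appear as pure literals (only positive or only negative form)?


Check each variable for pure literal status:
p: mixed (not pure)
q: pure negative
r: mixed (not pure)
Pure literal count = 1

1


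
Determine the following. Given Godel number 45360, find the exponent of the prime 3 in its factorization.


Factorize 45360 by dividing by 3 repeatedly.
Division steps: 3 divides 45360 exactly 4 time(s).
Exponent of 3 = 4

4


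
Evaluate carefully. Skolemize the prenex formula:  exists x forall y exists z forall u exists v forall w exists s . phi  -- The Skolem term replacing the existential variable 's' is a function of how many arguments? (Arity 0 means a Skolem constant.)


Quantifier prefix: exists x forall y exists z forall u exists v forall w exists s
's' is existentially quantified at position 7.
Universal variables preceding it: y, u, w
Skolem function arity = 3

3


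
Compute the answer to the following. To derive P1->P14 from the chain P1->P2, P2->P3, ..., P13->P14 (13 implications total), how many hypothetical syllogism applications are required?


With 13 implications in a chain connecting 14 propositions:
P1->P2, P2->P3, ..., P13->P14
Steps needed = (number of implications) - 1 = 13 - 1 = 12

12


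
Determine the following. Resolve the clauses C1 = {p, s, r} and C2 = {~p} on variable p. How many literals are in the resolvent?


Remove p from C1 and ~p from C2.
C1 remainder: {s, r}
C2 remainder: {}
Union (resolvent): {r, s}
Resolvent has 2 literal(s).

2


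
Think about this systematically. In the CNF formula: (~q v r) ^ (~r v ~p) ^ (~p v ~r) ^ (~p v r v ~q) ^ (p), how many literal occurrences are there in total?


Counting literals in each clause:
Clause 1: 2 literal(s)
Clause 2: 2 literal(s)
Clause 3: 2 literal(s)
Clause 4: 3 literal(s)
Clause 5: 1 literal(s)
Total = 10

10


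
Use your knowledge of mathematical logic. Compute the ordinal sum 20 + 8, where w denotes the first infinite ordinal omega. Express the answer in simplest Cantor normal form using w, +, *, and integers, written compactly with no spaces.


Compute 20 + 8.
Ordinal + is associative but NOT commutative; for finite n>0, n + w = w but w + n stays w+n.
Both operands finite; ordinal + agrees with natural +: 20 + 8 = 28.
Result = 28

28


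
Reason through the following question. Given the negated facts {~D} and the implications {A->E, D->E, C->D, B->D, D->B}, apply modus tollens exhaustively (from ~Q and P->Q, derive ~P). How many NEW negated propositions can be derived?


Initial negated facts: {~D}
Apply modus tollens to closure:
  ~D and C->D  =>  ~C
  ~D and B->D  =>  ~B
Final negated: {~B, ~C, ~D}
New negations: {~B, ~C}
Count = 2

2


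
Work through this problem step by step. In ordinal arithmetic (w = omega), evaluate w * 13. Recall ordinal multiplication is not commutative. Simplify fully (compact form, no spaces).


Compute w * 13.
Ordinal * is associative and left-distributive over +, but NOT commutative; for finite n>1, n*w = w but w*n stays w*n.
w * 13 means 13 copies of w concatenated: w*13.
Result = w*13

w*13


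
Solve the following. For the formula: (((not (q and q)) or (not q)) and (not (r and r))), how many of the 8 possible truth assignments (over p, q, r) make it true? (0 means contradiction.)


Check all 8 assignments:
p=0, q=0, r=0: 1
p=0, q=0, r=1: 0
p=0, q=1, r=0: 0
p=0, q=1, r=1: 0
p=1, q=0, r=0: 1
p=1, q=0, r=1: 0
p=1, q=1, r=0: 0
p=1, q=1, r=1: 0
Count of True = 2

2


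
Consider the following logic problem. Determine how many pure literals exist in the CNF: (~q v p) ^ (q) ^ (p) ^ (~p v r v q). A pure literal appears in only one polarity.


Check each variable for pure literal status:
p: mixed (not pure)
q: mixed (not pure)
r: pure positive
Pure literal count = 1

1


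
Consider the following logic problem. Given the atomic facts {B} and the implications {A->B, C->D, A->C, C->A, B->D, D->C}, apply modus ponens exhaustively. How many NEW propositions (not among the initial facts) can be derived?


Initial facts: {B}
Apply modus ponens to closure:
  B and B->D  =>  D
  D and D->C  =>  C
  C and C->A  =>  A
Final known: {A, B, C, D}
New propositions: {A, C, D}
Count = 3

3


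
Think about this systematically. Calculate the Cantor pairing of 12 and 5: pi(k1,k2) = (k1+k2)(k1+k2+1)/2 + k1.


k1 + k2 = 17
(k1+k2)(k1+k2+1)/2 = 17 * 18 / 2 = 153
pi = 153 + 12 = 165

165


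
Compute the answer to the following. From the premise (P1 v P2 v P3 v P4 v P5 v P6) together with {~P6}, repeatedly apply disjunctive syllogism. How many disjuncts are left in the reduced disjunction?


Original disjuncts (6): P1, P2, P3, P4, P5, P6
Negated (eliminate): ~P6
Remaining disjuncts: P1, P2, P3, P4, P5
Count = 6 - 1 = 5

5


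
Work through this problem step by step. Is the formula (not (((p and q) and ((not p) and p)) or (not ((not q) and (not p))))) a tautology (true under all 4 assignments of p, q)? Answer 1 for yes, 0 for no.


Check all 4 assignments:
p=0, q=0: 1
p=0, q=1: 0
p=1, q=0: 0
p=1, q=1: 0
Satisfying count = 1/4.
Tautology iff count = 4: no.

0


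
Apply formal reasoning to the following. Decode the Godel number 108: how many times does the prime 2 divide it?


Factorize 108 by dividing by 2 repeatedly.
Division steps: 2 divides 108 exactly 2 time(s).
Exponent of 2 = 2

2


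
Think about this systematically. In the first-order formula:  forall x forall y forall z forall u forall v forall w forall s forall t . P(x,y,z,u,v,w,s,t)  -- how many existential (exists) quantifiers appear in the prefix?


Quantifier prefix: forall x forall y forall z forall u forall v forall w forall s forall t
Mark each quantifier type:
  U U U U U U U U
Universal count = 8, Existential count = 0
Asked for existential (exists) quantifiers: 0

0


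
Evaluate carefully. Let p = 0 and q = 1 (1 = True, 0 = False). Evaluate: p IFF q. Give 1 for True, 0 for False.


p = 0, q = 1
Operation: p IFF q
Evaluate: 0 IFF 1 = 0

0


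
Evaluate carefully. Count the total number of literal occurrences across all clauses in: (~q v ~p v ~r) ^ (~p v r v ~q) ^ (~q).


Counting literals in each clause:
Clause 1: 3 literal(s)
Clause 2: 3 literal(s)
Clause 3: 1 literal(s)
Total = 7

7


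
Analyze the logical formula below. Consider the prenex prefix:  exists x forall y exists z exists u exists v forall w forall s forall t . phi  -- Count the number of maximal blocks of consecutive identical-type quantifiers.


Quantifier-type sequence: E A E E E A A A  (A=forall, E=exists)
Group into maximal same-type runs:
  Ex1 | Ax1 | Ex3 | Ax3
Number of blocks = 4

4


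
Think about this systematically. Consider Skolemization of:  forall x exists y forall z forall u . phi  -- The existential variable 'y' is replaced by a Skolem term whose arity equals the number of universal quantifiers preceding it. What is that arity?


Quantifier prefix: forall x exists y forall z forall u
'y' is existentially quantified at position 2.
Universal variables preceding it: x
Skolem function arity = 1

1


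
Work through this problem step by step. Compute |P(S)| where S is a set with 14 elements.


The power set of a set with n elements has 2^n elements.
|P(S)| = 2^14 = 16384

16384


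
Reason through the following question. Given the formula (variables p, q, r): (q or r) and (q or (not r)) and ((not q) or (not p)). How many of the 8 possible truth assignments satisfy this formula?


Evaluate all 8 assignments for p, q, r:
p=0, q=0, r=0: 0
p=0, q=0, r=1: 0
p=0, q=1, r=0: 1
p=0, q=1, r=1: 1
p=1, q=0, r=0: 0
p=1, q=0, r=1: 0
p=1, q=1, r=0: 0
p=1, q=1, r=1: 0
Satisfying count = 2

2


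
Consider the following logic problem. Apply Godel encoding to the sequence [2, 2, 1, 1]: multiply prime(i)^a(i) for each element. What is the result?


Encode each element as an exponent of the corresponding prime:
  2^2 = 4
  3^2 = 9
  5^1 = 5
  7^1 = 7
Product = 4 * 9 * 5 * 7 = 1260

1260


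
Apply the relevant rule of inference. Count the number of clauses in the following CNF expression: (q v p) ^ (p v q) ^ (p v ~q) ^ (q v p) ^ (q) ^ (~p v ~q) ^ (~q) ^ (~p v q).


A CNF formula is a conjunction of clauses.
Clauses are separated by ^.
Counting the conjuncts: 8 clauses.

8


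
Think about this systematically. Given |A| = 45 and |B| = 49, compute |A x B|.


The Cartesian product A x B contains all ordered pairs (a, b).
|A x B| = |A| * |B| = 45 * 49 = 2205

2205


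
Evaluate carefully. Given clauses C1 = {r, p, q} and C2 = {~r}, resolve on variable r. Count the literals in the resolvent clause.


Remove r from C1 and ~r from C2.
C1 remainder: {p, q}
C2 remainder: {}
Union (resolvent): {p, q}
Resolvent has 2 literal(s).

2


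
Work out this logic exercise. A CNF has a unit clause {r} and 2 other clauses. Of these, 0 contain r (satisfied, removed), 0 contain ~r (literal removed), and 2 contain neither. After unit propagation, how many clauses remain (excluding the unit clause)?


Satisfied (removed): 0
Shortened (remain): 0
Unchanged (remain): 2
Remaining = 0 + 2 = 2

2


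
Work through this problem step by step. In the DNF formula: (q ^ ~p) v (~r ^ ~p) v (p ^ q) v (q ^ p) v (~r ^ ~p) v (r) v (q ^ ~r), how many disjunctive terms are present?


A DNF formula is a disjunction of terms (conjunctions).
Terms are separated by v.
Counting the disjuncts: 7 terms.

7


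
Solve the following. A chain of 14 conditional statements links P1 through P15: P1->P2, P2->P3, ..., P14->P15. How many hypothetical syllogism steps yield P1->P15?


With 14 implications in a chain connecting 15 propositions:
P1->P2, P2->P3, ..., P14->P15
Steps needed = (number of implications) - 1 = 14 - 1 = 13

13


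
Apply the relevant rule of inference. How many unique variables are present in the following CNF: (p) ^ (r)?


Identify each variable that appears in the formula.
Variables found: p, r
Count = 2

2


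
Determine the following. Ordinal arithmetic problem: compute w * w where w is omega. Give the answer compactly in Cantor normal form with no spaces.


Compute w * w.
Ordinal * is associative and left-distributive over +, but NOT commutative; for finite n>1, n*w = w but w*n stays w*n.
w * w = w^2 by definition.
Result = w^2

w^2


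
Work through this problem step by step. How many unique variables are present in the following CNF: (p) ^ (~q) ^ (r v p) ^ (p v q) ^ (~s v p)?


Identify each variable that appears in the formula.
Variables found: p, q, r, s
Count = 4

4


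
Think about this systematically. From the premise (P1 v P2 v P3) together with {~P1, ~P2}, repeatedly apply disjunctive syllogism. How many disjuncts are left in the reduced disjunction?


Original disjuncts (3): P1, P2, P3
Negated (eliminate): ~P1, ~P2
Remaining disjuncts: P3
Count = 3 - 2 = 1

1


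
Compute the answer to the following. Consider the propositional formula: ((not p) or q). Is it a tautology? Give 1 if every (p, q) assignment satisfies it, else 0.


Check all 4 assignments:
p=0, q=0: 1
p=0, q=1: 1
p=1, q=0: 0
p=1, q=1: 1
Satisfying count = 3/4.
Tautology iff count = 4: no.

0


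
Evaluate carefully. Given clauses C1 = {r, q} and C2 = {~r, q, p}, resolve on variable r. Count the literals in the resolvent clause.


Remove r from C1 and ~r from C2.
C1 remainder: {q}
C2 remainder: {q, p}
Union (resolvent): {p, q}
Resolvent has 2 literal(s).

2


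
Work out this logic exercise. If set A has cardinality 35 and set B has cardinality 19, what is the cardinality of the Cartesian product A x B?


The Cartesian product A x B contains all ordered pairs (a, b).
|A x B| = |A| * |B| = 35 * 19 = 665

665


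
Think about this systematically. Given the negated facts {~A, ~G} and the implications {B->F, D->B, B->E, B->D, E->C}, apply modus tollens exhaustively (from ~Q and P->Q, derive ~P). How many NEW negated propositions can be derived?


Initial negated facts: {~A, ~G}
Apply modus tollens to closure:
  (no implication fires)
Final negated: {~A, ~G}
New negations: {(none)}
Count = 0

0


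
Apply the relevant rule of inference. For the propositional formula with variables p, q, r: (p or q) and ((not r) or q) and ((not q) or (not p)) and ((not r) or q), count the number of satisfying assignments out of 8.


Evaluate all 8 assignments for p, q, r:
p=0, q=0, r=0: 0
p=0, q=0, r=1: 0
p=0, q=1, r=0: 1
p=0, q=1, r=1: 1
p=1, q=0, r=0: 1
p=1, q=0, r=1: 0
p=1, q=1, r=0: 0
p=1, q=1, r=1: 0
Satisfying count = 3

3


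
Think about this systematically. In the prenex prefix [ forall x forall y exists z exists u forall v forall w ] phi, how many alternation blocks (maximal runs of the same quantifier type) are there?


Quantifier-type sequence: A A E E A A  (A=forall, E=exists)
Group into maximal same-type runs:
  Ax2 | Ex2 | Ax2
Number of blocks = 3

3


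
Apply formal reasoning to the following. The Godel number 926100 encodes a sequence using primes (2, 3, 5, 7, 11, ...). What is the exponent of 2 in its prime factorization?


Factorize 926100 by dividing by 2 repeatedly.
Division steps: 2 divides 926100 exactly 2 time(s).
Exponent of 2 = 2

2


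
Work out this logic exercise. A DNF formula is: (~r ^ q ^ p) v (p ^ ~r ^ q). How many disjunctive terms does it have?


A DNF formula is a disjunction of terms (conjunctions).
Terms are separated by v.
Counting the disjuncts: 2 terms.

2


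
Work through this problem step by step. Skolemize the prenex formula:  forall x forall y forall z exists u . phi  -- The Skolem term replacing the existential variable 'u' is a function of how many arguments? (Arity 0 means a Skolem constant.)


Quantifier prefix: forall x forall y forall z exists u
'u' is existentially quantified at position 4.
Universal variables preceding it: x, y, z
Skolem function arity = 3

3


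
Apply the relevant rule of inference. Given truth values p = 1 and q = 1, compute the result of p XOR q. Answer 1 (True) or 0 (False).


p = 1, q = 1
Operation: p XOR q
Evaluate: 1 XOR 1 = 0

0


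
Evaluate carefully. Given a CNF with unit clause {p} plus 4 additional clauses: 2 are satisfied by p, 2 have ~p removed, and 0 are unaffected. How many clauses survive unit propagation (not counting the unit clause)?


Satisfied (removed): 2
Shortened (remain): 2
Unchanged (remain): 0
Remaining = 2 + 0 = 2

2


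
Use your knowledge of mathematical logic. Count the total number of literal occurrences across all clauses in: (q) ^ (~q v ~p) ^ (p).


Counting literals in each clause:
Clause 1: 1 literal(s)
Clause 2: 2 literal(s)
Clause 3: 1 literal(s)
Total = 4

4


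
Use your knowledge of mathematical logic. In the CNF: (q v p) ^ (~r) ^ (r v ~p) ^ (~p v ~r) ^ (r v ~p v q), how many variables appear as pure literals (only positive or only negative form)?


Check each variable for pure literal status:
p: mixed (not pure)
q: pure positive
r: mixed (not pure)
Pure literal count = 1

1


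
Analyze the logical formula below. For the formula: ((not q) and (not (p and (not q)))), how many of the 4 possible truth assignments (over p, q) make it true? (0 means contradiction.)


Check all 4 assignments:
p=0, q=0: 1
p=0, q=1: 0
p=1, q=0: 0
p=1, q=1: 0
Count of True = 1

1


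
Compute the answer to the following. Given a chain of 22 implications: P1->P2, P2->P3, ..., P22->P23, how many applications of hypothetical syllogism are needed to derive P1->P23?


With 22 implications in a chain connecting 23 propositions:
P1->P2, P2->P3, ..., P22->P23
Steps needed = (number of implications) - 1 = 22 - 1 = 21

21


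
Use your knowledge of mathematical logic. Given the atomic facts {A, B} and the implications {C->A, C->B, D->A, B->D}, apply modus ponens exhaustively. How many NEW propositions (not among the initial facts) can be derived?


Initial facts: {A, B}
Apply modus ponens to closure:
  B and B->D  =>  D
Final known: {A, B, D}
New propositions: {D}
Count = 1

1


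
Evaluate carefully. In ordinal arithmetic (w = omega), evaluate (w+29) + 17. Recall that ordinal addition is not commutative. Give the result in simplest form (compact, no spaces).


Compute (w+29) + 17.
Ordinal + is associative but NOT commutative; for finite n>0, n + w = w but w + n stays w+n.
By associativity: (w+29) + 17 = w + (29+17) = w+46.
Result = w+46

w+46


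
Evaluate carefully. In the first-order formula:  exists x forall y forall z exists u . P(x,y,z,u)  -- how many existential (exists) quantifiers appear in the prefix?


Quantifier prefix: exists x forall y forall z exists u
Mark each quantifier type:
  E U U E
Universal count = 2, Existential count = 2
Asked for existential (exists) quantifiers: 2

2


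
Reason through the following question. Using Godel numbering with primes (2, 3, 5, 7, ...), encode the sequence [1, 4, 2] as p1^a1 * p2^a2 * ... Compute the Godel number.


Encode each element as an exponent of the corresponding prime:
  2^1 = 2
  3^4 = 81
  5^2 = 25
Product = 2 * 81 * 25 = 4050

4050


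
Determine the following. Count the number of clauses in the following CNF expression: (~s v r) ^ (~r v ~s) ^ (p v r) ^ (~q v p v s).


A CNF formula is a conjunction of clauses.
Clauses are separated by ^.
Counting the conjuncts: 4 clauses.

4


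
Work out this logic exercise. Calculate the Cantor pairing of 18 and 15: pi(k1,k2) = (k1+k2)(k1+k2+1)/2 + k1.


k1 + k2 = 33
(k1+k2)(k1+k2+1)/2 = 33 * 34 / 2 = 561
pi = 561 + 18 = 579

579


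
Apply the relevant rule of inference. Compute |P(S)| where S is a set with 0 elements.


The power set of a set with n elements has 2^n elements.
|P(S)| = 2^0 = 1

1


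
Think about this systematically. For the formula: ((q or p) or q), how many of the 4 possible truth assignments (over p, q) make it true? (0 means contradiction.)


Check all 4 assignments:
p=0, q=0: 0
p=0, q=1: 1
p=1, q=0: 1
p=1, q=1: 1
Count of True = 3

3


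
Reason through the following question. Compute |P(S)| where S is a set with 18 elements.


The power set of a set with n elements has 2^n elements.
|P(S)| = 2^18 = 262144

262144


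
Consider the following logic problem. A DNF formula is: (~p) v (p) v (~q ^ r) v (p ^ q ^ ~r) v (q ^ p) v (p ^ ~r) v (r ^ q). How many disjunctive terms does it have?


A DNF formula is a disjunction of terms (conjunctions).
Terms are separated by v.
Counting the disjuncts: 7 terms.

7


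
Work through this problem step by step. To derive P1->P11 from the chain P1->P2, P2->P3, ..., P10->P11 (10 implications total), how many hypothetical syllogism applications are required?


With 10 implications in a chain connecting 11 propositions:
P1->P2, P2->P3, ..., P10->P11
Steps needed = (number of implications) - 1 = 10 - 1 = 9

9


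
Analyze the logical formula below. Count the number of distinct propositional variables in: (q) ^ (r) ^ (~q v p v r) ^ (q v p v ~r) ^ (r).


Identify each variable that appears in the formula.
Variables found: p, q, r
Count = 3

3


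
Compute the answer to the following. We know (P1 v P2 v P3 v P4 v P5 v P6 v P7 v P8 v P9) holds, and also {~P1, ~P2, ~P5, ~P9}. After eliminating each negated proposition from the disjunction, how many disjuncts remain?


Original disjuncts (9): P1, P2, P3, P4, P5, P6, P7, P8, P9
Negated (eliminate): ~P1, ~P2, ~P5, ~P9
Remaining disjuncts: P3, P4, P6, P7, P8
Count = 9 - 4 = 5

5


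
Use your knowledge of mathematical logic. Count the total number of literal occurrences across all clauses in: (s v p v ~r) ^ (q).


Counting literals in each clause:
Clause 1: 3 literal(s)
Clause 2: 1 literal(s)
Total = 4

4


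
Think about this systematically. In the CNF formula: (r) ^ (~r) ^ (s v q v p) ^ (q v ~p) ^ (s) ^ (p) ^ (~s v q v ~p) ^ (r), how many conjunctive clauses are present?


A CNF formula is a conjunction of clauses.
Clauses are separated by ^.
Counting the conjuncts: 8 clauses.

8


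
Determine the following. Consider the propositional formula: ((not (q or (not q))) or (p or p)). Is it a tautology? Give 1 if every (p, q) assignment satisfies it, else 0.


Check all 4 assignments:
p=0, q=0: 0
p=0, q=1: 0
p=1, q=0: 1
p=1, q=1: 1
Satisfying count = 2/4.
Tautology iff count = 4: no.

0


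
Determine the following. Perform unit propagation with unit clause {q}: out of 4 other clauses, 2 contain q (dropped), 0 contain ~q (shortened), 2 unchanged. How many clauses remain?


Satisfied (removed): 2
Shortened (remain): 0
Unchanged (remain): 2
Remaining = 0 + 2 = 2

2


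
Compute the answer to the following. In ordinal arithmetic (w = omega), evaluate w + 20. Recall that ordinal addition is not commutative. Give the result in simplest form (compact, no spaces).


Compute w + 20.
Ordinal + is associative but NOT commutative; for finite n>0, n + w = w but w + n stays w+n.
w + 20 is already in normal form (a successor ordinal beyond w).
Result = w+20

w+20


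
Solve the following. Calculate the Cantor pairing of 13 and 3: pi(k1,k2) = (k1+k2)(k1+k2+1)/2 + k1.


k1 + k2 = 16
(k1+k2)(k1+k2+1)/2 = 16 * 17 / 2 = 136
pi = 136 + 13 = 149

149


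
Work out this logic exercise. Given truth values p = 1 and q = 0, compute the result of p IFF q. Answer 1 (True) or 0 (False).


p = 1, q = 0
Operation: p IFF q
Evaluate: 1 IFF 0 = 0

0


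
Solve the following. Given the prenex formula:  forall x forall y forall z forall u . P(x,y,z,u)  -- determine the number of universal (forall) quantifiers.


Quantifier prefix: forall x forall y forall z forall u
Mark each quantifier type:
  U U U U
Universal count = 4, Existential count = 0
Asked for universal (forall) quantifiers: 4

4
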